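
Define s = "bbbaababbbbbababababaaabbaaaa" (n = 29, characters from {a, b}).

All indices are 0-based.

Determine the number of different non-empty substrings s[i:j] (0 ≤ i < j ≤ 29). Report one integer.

345

rank→(start, suffix):
  0 → (28, 'a')
  1 → (27, 'aa')
  2 → (26, 'aaa')
  3 → (25, 'aaaa')
  4 → (20, 'aaabbaaaa')
  5 → (3, 'aababbbbbababababaaabbaaaa')
  6 → (21, 'aabbaaaa')
  7 → (18, 'abaaabbaaaa')
  8 → (16, 'ababaaabbaaaa')
  9 → (14, 'abababaaabbaaaa')
  10 → (12, 'ababababaaabbaaaa')
  11 → (4, 'ababbbbbababababaaabbaaaa')
  12 → (22, 'abbaaaa')
  13 → (6, 'abbbbbababababaaabbaaaa')
  14 → (24, 'baaaa')
  15 → (19, 'baaabbaaaa')
  16 → (2, 'baababbbbbababababaaabbaaaa')
  17 → (17, 'babaaabbaaaa')
  18 → (15, 'bababaaabbaaaa')
  19 → (13, 'babababaaabbaaaa')
  20 → (11, 'bababababaaabbaaaa')
  21 → (5, 'babbbbbababababaaabbaaaa')
  22 → (23, 'bbaaaa')
  23 → (1, 'bbaababbbbbababababaaabbaaaa')
  24 → (10, 'bbababababaaabbaaaa')
  25 → (0, 'bbbaababbbbbababababaaabbaaaa')
  26 → (9, 'bbbababababaaabbaaaa')
  27 → (8, 'bbbbababababaaabbaaaa')
  28 → (7, 'bbbbbababababaaabbaaaa')

SA = [28, 27, 26, 25, 20, 3, 21, 18, 16, 14, 12, 4, 22, 6, 24, 19, 2, 17, 15, 13, 11, 5, 23, 1, 10, 0, 9, 8, 7]
[i] adj suffixes → lcp
  [1] 28/27 → 1 ('a')
  [2] 27/26 → 2 ('aa')
  [3] 26/25 → 3 ('aaa')
  [4] 25/20 → 3 ('aaa')
  [5] 20/3 → 2 ('aa')
  [6] 3/21 → 3 ('aab')
  [7] 21/18 → 1 ('a')
  [8] 18/16 → 3 ('aba')
  [9] 16/14 → 5 ('ababa')
  [10] 14/12 → 7 ('abababa')
  [11] 12/4 → 4 ('abab')
  [12] 4/22 → 2 ('ab')
  [13] 22/6 → 3 ('abb')
  [14] 6/24 → 0 ('')
  [15] 24/19 → 4 ('baaa')
  [16] 19/2 → 3 ('baa')
  [17] 2/17 → 2 ('ba')
  [18] 17/15 → 4 ('baba')
  [19] 15/13 → 6 ('bababa')
  [20] 13/11 → 8 ('babababa')
  [21] 11/5 → 3 ('bab')
  [22] 5/23 → 1 ('b')
  [23] 23/1 → 4 ('bbaa')
  [24] 1/10 → 3 ('bba')
  [25] 10/0 → 2 ('bb')
  [26] 0/9 → 4 ('bbba')
  [27] 9/8 → 3 ('bbb')
  [28] 8/7 → 4 ('bbbb')

n(n+1)/2 = 29·30/2 = 435
Σ LCP = 0 + 1 + 2 + 3 + 3 + 2 + 3 + 1 + 3 + 5 + 7 + 4 + 2 + 3 + 0 + 4 + 3 + 2 + 4 + 6 + 8 + 3 + 1 + 4 + 3 + 2 + 4 + 3 + 4 = 90
distinct = 435 − 90 = 345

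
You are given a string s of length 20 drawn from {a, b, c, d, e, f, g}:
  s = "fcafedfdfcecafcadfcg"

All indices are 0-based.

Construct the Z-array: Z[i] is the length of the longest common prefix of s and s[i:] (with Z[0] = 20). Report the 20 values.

[20, 0, 0, 1, 0, 0, 1, 0, 2, 0, 0, 0, 0, 3, 0, 0, 0, 2, 0, 0]

Z[0]=20
i=1: i≥r, start 0; Z[1]=0
i=2: i≥r, start 0; Z[2]=0
i=3: i≥r, start 0; Z[3]=1 grow→box=[3,4)
i=4: i≥r, start 0; Z[4]=0
i=5: i≥r, start 0; Z[5]=0
i=6: i≥r, start 0; Z[6]=1 grow→box=[6,7)
i=7: i≥r, start 0; Z[7]=0
i=8: i≥r, start 0; Z[8]=2 grow→box=[8,10)
i=9: min(r-i=1, Z[1]=0)=0; Z[9]=0
i=10: i≥r, start 0; Z[10]=0
i=11: i≥r, start 0; Z[11]=0
i=12: i≥r, start 0; Z[12]=0
i=13: i≥r, start 0; Z[13]=3 grow→box=[13,16)
i=14: min(r-i=2, Z[1]=0)=0; Z[14]=0
i=15: min(r-i=1, Z[2]=0)=0; Z[15]=0
i=16: i≥r, start 0; Z[16]=0
i=17: i≥r, start 0; Z[17]=2 grow→box=[17,19)
i=18: min(r-i=1, Z[1]=0)=0; Z[18]=0
i=19: i≥r, start 0; Z[19]=0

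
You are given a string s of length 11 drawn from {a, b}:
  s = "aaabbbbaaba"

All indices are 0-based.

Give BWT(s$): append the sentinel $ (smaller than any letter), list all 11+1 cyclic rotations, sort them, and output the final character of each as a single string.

ab$baaaabbba

rank  rotation      last
    0  $aaabbbbaaba  a
    1  a$aaabbbbaab  b
    2  aaabbbbaaba$  $
    3  aaba$aaabbbb  b
    4  aabbbbaaba$a  a
    5  aba$aaabbbba  a
    6  abbbbaaba$aa  a
    7  ba$aaabbbbaa  a
    8  baaba$aaabbb  b
    9  bbaaba$aaabb  b
   10  bbbaaba$aaab  b
   11  bbbbaaba$aaa  a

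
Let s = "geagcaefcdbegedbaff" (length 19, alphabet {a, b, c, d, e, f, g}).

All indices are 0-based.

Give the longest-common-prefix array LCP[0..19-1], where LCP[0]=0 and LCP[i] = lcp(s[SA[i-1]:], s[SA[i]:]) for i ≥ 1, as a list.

[0, 1, 1, 0, 1, 0, 1, 0, 2, 0, 1, 1, 1, 0, 1, 1, 0, 1, 2]

sorted suffixes:
  #0 SA[0]=5  'aefcdbegedbaff'
  #1 SA[1]=16  'aff'
  #2 SA[2]=2  'agcaefcdbegedbaff'
  #3 SA[3]=15  'baff'
  #4 SA[4]=10  'begedbaff'
  #5 SA[5]=4  'caefcdbegedbaff'
  #6 SA[6]=8  'cdbegedbaff'
  #7 SA[7]=14  'dbaff'
  #8 SA[8]=9  'dbegedbaff'
  #9 SA[9]=1  'eagcaefcdbegedbaff'
  #10 SA[10]=13  'edbaff'
  #11 SA[11]=6  'efcdbegedbaff'
  #12 SA[12]=11  'egedbaff'
  #13 SA[13]=18  'f'
  #14 SA[14]=7  'fcdbegedbaff'
  #15 SA[15]=17  'ff'
  #16 SA[16]=3  'gcaefcdbegedbaff'
  #17 SA[17]=0  'geagcaefcdbegedbaff'
  #18 SA[18]=12  'gedbaff'

SA = [5, 16, 2, 15, 10, 4, 8, 14, 9, 1, 13, 6, 11, 18, 7, 17, 3, 0, 12]
i: (SA[i-1],SA[i]) lcp shared
  1: (5,16) 1 'a'
  2: (16,2) 1 'a'
  3: (2,15) 0 ''
  4: (15,10) 1 'b'
  5: (10,4) 0 ''
  6: (4,8) 1 'c'
  7: (8,14) 0 ''
  8: (14,9) 2 'db'
  9: (9,1) 0 ''
  10: (1,13) 1 'e'
  11: (13,6) 1 'e'
  12: (6,11) 1 'e'
  13: (11,18) 0 ''
  14: (18,7) 1 'f'
  15: (7,17) 1 'f'
  16: (17,3) 0 ''
  17: (3,0) 1 'g'
  18: (0,12) 2 'ge'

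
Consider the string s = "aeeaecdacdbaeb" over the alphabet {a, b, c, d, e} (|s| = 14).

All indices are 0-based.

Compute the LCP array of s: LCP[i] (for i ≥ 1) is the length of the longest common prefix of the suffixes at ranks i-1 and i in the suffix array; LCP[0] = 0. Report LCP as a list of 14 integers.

sorted suffixes:
  #0 SA[0]=7  'acdbaeb'
  #1 SA[1]=11  'aeb'
  #2 SA[2]=3  'aecdacdbaeb'
  #3 SA[3]=0  'aeeaecdacdbaeb'
  #4 SA[4]=13  'b'
  #5 SA[5]=10  'baeb'
  #6 SA[6]=5  'cdacdbaeb'
  #7 SA[7]=8  'cdbaeb'
  #8 SA[8]=6  'dacdbaeb'
  #9 SA[9]=9  'dbaeb'
  #10 SA[10]=2  'eaecdacdbaeb'
  #11 SA[11]=12  'eb'
  #12 SA[12]=4  'ecdacdbaeb'
  #13 SA[13]=1  'eeaecdacdbaeb'

SA = [7, 11, 3, 0, 13, 10, 5, 8, 6, 9, 2, 12, 4, 1]
rank  pair      lcp
   1  s[7:],s[11:]  1  'a'
   2  s[11:],s[3:]  2  'ae'
   3  s[3:],s[0:]  2  'ae'
   4  s[0:],s[13:]  0  ''
   5  s[13:],s[10:]  1  'b'
   6  s[10:],s[5:]  0  ''
   7  s[5:],s[8:]  2  'cd'
   8  s[8:],s[6:]  0  ''
   9  s[6:],s[9:]  1  'd'
  10  s[9:],s[2:]  0  ''
  11  s[2:],s[12:]  1  'e'
  12  s[12:],s[4:]  1  'e'
  13  s[4:],s[1:]  1  'e'

[0, 1, 2, 2, 0, 1, 0, 2, 0, 1, 0, 1, 1, 1]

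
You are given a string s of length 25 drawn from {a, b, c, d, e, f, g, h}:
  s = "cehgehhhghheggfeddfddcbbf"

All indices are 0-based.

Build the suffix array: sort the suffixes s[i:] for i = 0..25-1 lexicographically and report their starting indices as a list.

[22, 23, 21, 0, 20, 19, 16, 17, 15, 11, 1, 4, 24, 18, 14, 3, 13, 12, 8, 10, 2, 7, 9, 6, 5]

rank→(start, suffix):
  0 → (22, 'bbf')
  1 → (23, 'bf')
  2 → (21, 'cbbf')
  3 → (0, 'cehgehhhghheggfeddfddcbbf')
  4 → (20, 'dcbbf')
  5 → (19, 'ddcbbf')
  6 → (16, 'ddfddcbbf')
  7 → (17, 'dfddcbbf')
  8 → (15, 'eddfddcbbf')
  9 → (11, 'eggfeddfddcbbf')
  10 → (1, 'ehgehhhghheggfeddfddcbbf')
  11 → (4, 'ehhhghheggfeddfddcbbf')
  12 → (24, 'f')
  13 → (18, 'fddcbbf')
  14 → (14, 'feddfddcbbf')
  15 → (3, 'gehhhghheggfeddfddcbbf')
  16 → (13, 'gfeddfddcbbf')
  17 → (12, 'ggfeddfddcbbf')
  18 → (8, 'ghheggfeddfddcbbf')
  19 → (10, 'heggfeddfddcbbf')
  20 → (2, 'hgehhhghheggfeddfddcbbf')
  21 → (7, 'hghheggfeddfddcbbf')
  22 → (9, 'hheggfeddfddcbbf')
  23 → (6, 'hhghheggfeddfddcbbf')
  24 → (5, 'hhhghheggfeddfddcbbf')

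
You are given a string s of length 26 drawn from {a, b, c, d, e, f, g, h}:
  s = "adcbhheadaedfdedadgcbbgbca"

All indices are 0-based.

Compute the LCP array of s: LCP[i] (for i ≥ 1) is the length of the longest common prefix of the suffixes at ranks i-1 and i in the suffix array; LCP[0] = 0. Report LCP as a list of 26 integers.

[0, 1, 2, 2, 1, 0, 1, 1, 1, 0, 1, 2, 0, 2, 1, 1, 1, 1, 0, 1, 2, 0, 0, 1, 0, 1]

rank→(start, suffix):
  0 → (25, 'a')
  1 → (7, 'adaedfdedadgcbbgbca')
  2 → (0, 'adcbhheadaedfdedadgcbbgbca')
  3 → (16, 'adgcbbgbca')
  4 → (9, 'aedfdedadgcbbgbca')
  5 → (20, 'bbgbca')
  6 → (23, 'bca')
  7 → (21, 'bgbca')
  8 → (3, 'bhheadaedfdedadgcbbgbca')
  9 → (24, 'ca')
  10 → (19, 'cbbgbca')
  11 → (2, 'cbhheadaedfdedadgcbbgbca')
  12 → (15, 'dadgcbbgbca')
  13 → (8, 'daedfdedadgcbbgbca')
  14 → (1, 'dcbhheadaedfdedadgcbbgbca')
  15 → (13, 'dedadgcbbgbca')
  16 → (11, 'dfdedadgcbbgbca')
  17 → (17, 'dgcbbgbca')
  18 → (6, 'eadaedfdedadgcbbgbca')
  19 → (14, 'edadgcbbgbca')
  20 → (10, 'edfdedadgcbbgbca')
  21 → (12, 'fdedadgcbbgbca')
  22 → (22, 'gbca')
  23 → (18, 'gcbbgbca')
  24 → (5, 'headaedfdedadgcbbgbca')
  25 → (4, 'hheadaedfdedadgcbbgbca')

SA = [25, 7, 0, 16, 9, 20, 23, 21, 3, 24, 19, 2, 15, 8, 1, 13, 11, 17, 6, 14, 10, 12, 22, 18, 5, 4]
[i] adj suffixes → lcp
  [1] 25/7 → 1 ('a')
  [2] 7/0 → 2 ('ad')
  [3] 0/16 → 2 ('ad')
  [4] 16/9 → 1 ('a')
  [5] 9/20 → 0 ('')
  [6] 20/23 → 1 ('b')
  [7] 23/21 → 1 ('b')
  [8] 21/3 → 1 ('b')
  [9] 3/24 → 0 ('')
  [10] 24/19 → 1 ('c')
  [11] 19/2 → 2 ('cb')
  [12] 2/15 → 0 ('')
  [13] 15/8 → 2 ('da')
  [14] 8/1 → 1 ('d')
  [15] 1/13 → 1 ('d')
  [16] 13/11 → 1 ('d')
  [17] 11/17 → 1 ('d')
  [18] 17/6 → 0 ('')
  [19] 6/14 → 1 ('e')
  [20] 14/10 → 2 ('ed')
  [21] 10/12 → 0 ('')
  [22] 12/22 → 0 ('')
  [23] 22/18 → 1 ('g')
  [24] 18/5 → 0 ('')
  [25] 5/4 → 1 ('h')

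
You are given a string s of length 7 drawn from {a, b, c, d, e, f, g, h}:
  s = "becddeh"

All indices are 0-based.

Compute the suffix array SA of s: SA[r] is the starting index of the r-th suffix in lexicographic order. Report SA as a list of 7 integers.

rank | idx | suffix
   0 |   0 | becddeh
   1 |   2 | cddeh
   2 |   3 | ddeh
   3 |   4 | deh
   4 |   1 | ecddeh
   5 |   5 | eh
   6 |   6 | h

[0, 2, 3, 4, 1, 5, 6]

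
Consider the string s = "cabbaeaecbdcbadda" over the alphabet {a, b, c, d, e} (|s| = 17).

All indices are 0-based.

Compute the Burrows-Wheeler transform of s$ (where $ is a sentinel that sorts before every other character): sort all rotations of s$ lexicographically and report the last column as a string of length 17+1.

adcbbecbac$dedbaaa

rank  rotation            last
    0  $cabbaeaecbdcbadda  a
    1  a$cabbaeaecbdcbadd  d
    2  abbaeaecbdcbadda$c  c
    3  adda$cabbaeaecbdcb  b
    4  aeaecbdcbadda$cabb  b
    5  aecbdcbadda$cabbae  e
    6  badda$cabbaeaecbdc  c
    7  baeaecbdcbadda$cab  b
    8  bbaeaecbdcbadda$ca  a
    9  bdcbadda$cabbaeaec  c
   10  cabbaeaecbdcbadda$  $
   11  cbadda$cabbaeaecbd  d
   12  cbdcbadda$cabbaeae  e
   13  da$cabbaeaecbdcbad  d
   14  dcbadda$cabbaeaecb  b
   15  dda$cabbaeaecbdcba  a
   16  eaecbdcbadda$cabba  a
   17  ecbdcbadda$cabbaea  a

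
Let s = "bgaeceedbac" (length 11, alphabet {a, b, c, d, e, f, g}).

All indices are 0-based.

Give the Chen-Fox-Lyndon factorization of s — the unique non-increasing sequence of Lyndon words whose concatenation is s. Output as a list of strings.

["bg", "aeceedb", "ac"]

emit factor 1: 'bg' (i=0, period=2)
emit factor 2: 'aeceedb' (i=2, period=7)
emit factor 3: 'ac' (i=9, period=2)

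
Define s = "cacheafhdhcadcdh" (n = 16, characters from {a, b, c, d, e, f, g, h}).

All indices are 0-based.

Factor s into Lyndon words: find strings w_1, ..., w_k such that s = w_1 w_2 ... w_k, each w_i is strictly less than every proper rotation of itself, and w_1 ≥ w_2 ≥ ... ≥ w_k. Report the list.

["c", "acheafhdhcadcdh"]

emit factor 1: 'c' (i=0, period=1)
emit factor 2: 'acheafhdhcadcdh' (i=1, period=15)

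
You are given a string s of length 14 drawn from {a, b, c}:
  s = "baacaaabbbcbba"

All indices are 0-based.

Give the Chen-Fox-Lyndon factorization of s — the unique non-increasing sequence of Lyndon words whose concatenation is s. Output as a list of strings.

emit factor 1: 'b' (i=0, period=1)
emit factor 2: 'aac' (i=1, period=3)
emit factor 3: 'aaabbbcbb' (i=4, period=9)
emit factor 4: 'a' (i=13, period=1)

["b", "aac", "aaabbbcbb", "a"]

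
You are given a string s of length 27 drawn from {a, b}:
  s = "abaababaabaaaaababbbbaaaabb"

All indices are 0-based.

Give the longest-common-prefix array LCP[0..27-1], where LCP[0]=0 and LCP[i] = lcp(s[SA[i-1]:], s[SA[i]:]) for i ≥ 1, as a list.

[0, 4, 5, 3, 4, 2, 4, 5, 3, 1, 4, 6, 3, 4, 2, 3, 0, 1, 5, 3, 5, 2, 3, 1, 2, 2, 3]

rank→(start, suffix):
  0 → (10, 'aaaaababbbbaaaabb')
  1 → (11, 'aaaababbbbaaaabb')
  2 → (21, 'aaaabb')
  3 → (12, 'aaababbbbaaaabb')
  4 → (22, 'aaabb')
  5 → (7, 'aabaaaaababbbbaaaabb')
  6 → (2, 'aababaabaaaaababbbbaaaabb')
  7 → (13, 'aababbbbaaaabb')
  8 → (23, 'aabb')
  9 → (8, 'abaaaaababbbbaaaabb')
  10 → (5, 'abaabaaaaababbbbaaaabb')
  11 → (0, 'abaababaabaaaaababbbbaaaabb')
  12 → (3, 'ababaabaaaaababbbbaaaabb')
  13 → (14, 'ababbbbaaaabb')
  14 → (24, 'abb')
  15 → (16, 'abbbbaaaabb')
  16 → (26, 'b')
  17 → (9, 'baaaaababbbbaaaabb')
  18 → (20, 'baaaabb')
  19 → (6, 'baabaaaaababbbbaaaabb')
  20 → (1, 'baababaabaaaaababbbbaaaabb')
  21 → (4, 'babaabaaaaababbbbaaaabb')
  22 → (15, 'babbbbaaaabb')
  23 → (25, 'bb')
  24 → (19, 'bbaaaabb')
  25 → (18, 'bbbaaaabb')
  26 → (17, 'bbbbaaaabb')

SA = [10, 11, 21, 12, 22, 7, 2, 13, 23, 8, 5, 0, 3, 14, 24, 16, 26, 9, 20, 6, 1, 4, 15, 25, 19, 18, 17]
[i] adj suffixes → lcp
  [1] 10/11 → 4 ('aaaa')
  [2] 11/21 → 5 ('aaaab')
  [3] 21/12 → 3 ('aaa')
  [4] 12/22 → 4 ('aaab')
  [5] 22/7 → 2 ('aa')
  [6] 7/2 → 4 ('aaba')
  [7] 2/13 → 5 ('aabab')
  [8] 13/23 → 3 ('aab')
  [9] 23/8 → 1 ('a')
  [10] 8/5 → 4 ('abaa')
  [11] 5/0 → 6 ('abaaba')
  [12] 0/3 → 3 ('aba')
  [13] 3/14 → 4 ('abab')
  [14] 14/24 → 2 ('ab')
  [15] 24/16 → 3 ('abb')
  [16] 16/26 → 0 ('')
  [17] 26/9 → 1 ('b')
  [18] 9/20 → 5 ('baaaa')
  [19] 20/6 → 3 ('baa')
  [20] 6/1 → 5 ('baaba')
  [21] 1/4 → 2 ('ba')
  [22] 4/15 → 3 ('bab')
  [23] 15/25 → 1 ('b')
  [24] 25/19 → 2 ('bb')
  [25] 19/18 → 2 ('bb')
  [26] 18/17 → 3 ('bbb')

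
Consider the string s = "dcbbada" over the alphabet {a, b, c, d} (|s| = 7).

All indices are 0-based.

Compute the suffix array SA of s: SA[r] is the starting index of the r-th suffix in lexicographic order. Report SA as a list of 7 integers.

[6, 4, 3, 2, 1, 5, 0]

rank | idx | suffix
   0 |   6 | a
   1 |   4 | ada
   2 |   3 | bada
   3 |   2 | bbada
   4 |   1 | cbbada
   5 |   5 | da
   6 |   0 | dcbbada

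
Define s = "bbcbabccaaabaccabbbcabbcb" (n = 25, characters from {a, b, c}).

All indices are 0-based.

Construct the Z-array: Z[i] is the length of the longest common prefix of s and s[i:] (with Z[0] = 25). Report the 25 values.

[25, 1, 0, 1, 0, 1, 0, 0, 0, 0, 0, 1, 0, 0, 0, 0, 2, 3, 1, 0, 0, 4, 1, 0, 1]

Z[0]=25
i=1: fresh scan; Z[1]=1 grow→box=[1,2)
i=2: fresh scan; Z[2]=0
i=3: fresh scan; Z[3]=1 grow→box=[3,4)
i=4: fresh scan; Z[4]=0
i=5: fresh scan; Z[5]=1 grow→box=[5,6)
i=6: fresh scan; Z[6]=0
i=7: fresh scan; Z[7]=0
i=8: fresh scan; Z[8]=0
i=9: fresh scan; Z[9]=0
i=10: fresh scan; Z[10]=0
i=11: fresh scan; Z[11]=1 grow→box=[11,12)
i=12: fresh scan; Z[12]=0
i=13: fresh scan; Z[13]=0
i=14: fresh scan; Z[14]=0
i=15: fresh scan; Z[15]=0
i=16: fresh scan; Z[16]=2 grow→box=[16,18)
i=17: min(r-i=1, Z[1]=1)=1; Z[17]=3 grow→box=[17,20)
i=18: min(r-i=2, Z[1]=1)=1; Z[18]=1
i=19: min(r-i=1, Z[2]=0)=0; Z[19]=0
i=20: fresh scan; Z[20]=0
i=21: fresh scan; Z[21]=4 grow→box=[21,25)
i=22: min(r-i=3, Z[1]=1)=1; Z[22]=1
i=23: min(r-i=2, Z[2]=0)=0; Z[23]=0
i=24: min(r-i=1, Z[3]=1)=1; Z[24]=1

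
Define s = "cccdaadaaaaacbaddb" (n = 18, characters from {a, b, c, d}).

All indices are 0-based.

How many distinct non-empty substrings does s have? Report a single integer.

rank | idx | suffix
   0 |   7 | aaaaacbaddb
   1 |   8 | aaaacbaddb
   2 |   9 | aaacbaddb
   3 |  10 | aacbaddb
   4 |   4 | aadaaaaacbaddb
   5 |  11 | acbaddb
   6 |   5 | adaaaaacbaddb
   7 |  14 | addb
   8 |  17 | b
   9 |  13 | baddb
  10 |  12 | cbaddb
  11 |   0 | cccdaadaaaaacbaddb
  12 |   1 | ccdaadaaaaacbaddb
  13 |   2 | cdaadaaaaacbaddb
  14 |   6 | daaaaacbaddb
  15 |   3 | daadaaaaacbaddb
  16 |  16 | db
  17 |  15 | ddb

SA = [7, 8, 9, 10, 4, 11, 5, 14, 17, 13, 12, 0, 1, 2, 6, 3, 16, 15]
[i] adj suffixes → lcp
  [1] 7/8 → 4 ('aaaa')
  [2] 8/9 → 3 ('aaa')
  [3] 9/10 → 2 ('aa')
  [4] 10/4 → 2 ('aa')
  [5] 4/11 → 1 ('a')
  [6] 11/5 → 1 ('a')
  [7] 5/14 → 2 ('ad')
  [8] 14/17 → 0 ('')
  [9] 17/13 → 1 ('b')
  [10] 13/12 → 0 ('')
  [11] 12/0 → 1 ('c')
  [12] 0/1 → 2 ('cc')
  [13] 1/2 → 1 ('c')
  [14] 2/6 → 0 ('')
  [15] 6/3 → 3 ('daa')
  [16] 3/16 → 1 ('d')
  [17] 16/15 → 1 ('d')

n(n+1)/2 = 18·19/2 = 171
Σ LCP = 0 + 4 + 3 + 2 + 2 + 1 + 1 + 2 + 0 + 1 + 0 + 1 + 2 + 1 + 0 + 3 + 1 + 1 = 25
distinct = 171 − 25 = 146

146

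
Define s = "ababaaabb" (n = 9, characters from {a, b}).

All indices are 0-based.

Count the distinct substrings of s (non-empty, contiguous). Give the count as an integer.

33

sorted suffixes:
  #0 SA[0]=4  'aaabb'
  #1 SA[1]=5  'aabb'
  #2 SA[2]=2  'abaaabb'
  #3 SA[3]=0  'ababaaabb'
  #4 SA[4]=6  'abb'
  #5 SA[5]=8  'b'
  #6 SA[6]=3  'baaabb'
  #7 SA[7]=1  'babaaabb'
  #8 SA[8]=7  'bb'

SA = [4, 5, 2, 0, 6, 8, 3, 1, 7]
[i] adj suffixes → lcp
  [1] 4/5 → 2 ('aa')
  [2] 5/2 → 1 ('a')
  [3] 2/0 → 3 ('aba')
  [4] 0/6 → 2 ('ab')
  [5] 6/8 → 0 ('')
  [6] 8/3 → 1 ('b')
  [7] 3/1 → 2 ('ba')
  [8] 1/7 → 1 ('b')

n(n+1)/2 = 9·10/2 = 45
Σ LCP = 0 + 2 + 1 + 3 + 2 + 0 + 1 + 2 + 1 = 12
distinct = 45 − 12 = 33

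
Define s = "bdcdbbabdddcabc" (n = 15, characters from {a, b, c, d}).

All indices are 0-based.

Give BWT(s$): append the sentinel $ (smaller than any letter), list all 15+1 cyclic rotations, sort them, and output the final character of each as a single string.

ccbbda$abddcdbdb

rank  rotation          last
    0  $bdcdbbabdddcabc  c
    1  abc$bdcdbbabdddc  c
    2  abdddcabc$bdcdbb  b
    3  babdddcabc$bdcdb  b
    4  bbabdddcabc$bdcd  d
    5  bc$bdcdbbabdddca  a
    6  bdcdbbabdddcabc$  $
    7  bdddcabc$bdcdbba  a
    8  c$bdcdbbabdddcab  b
    9  cabc$bdcdbbabddd  d
   10  cdbbabdddcabc$bd  d
   11  dbbabdddcabc$bdc  c
   12  dcabc$bdcdbbabdd  d
   13  dcdbbabdddcabc$b  b
   14  ddcabc$bdcdbbabd  d
   15  dddcabc$bdcdbbab  b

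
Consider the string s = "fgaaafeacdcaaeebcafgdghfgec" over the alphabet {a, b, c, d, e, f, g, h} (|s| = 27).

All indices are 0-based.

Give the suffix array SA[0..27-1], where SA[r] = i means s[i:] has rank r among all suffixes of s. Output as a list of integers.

[2, 11, 3, 7, 12, 4, 17, 15, 26, 10, 16, 8, 9, 20, 6, 14, 25, 13, 5, 0, 18, 23, 1, 19, 24, 21, 22]

rank→(start, suffix):
  0 → (2, 'aaafeacdcaaeebcafgdghfgec')
  1 → (11, 'aaeebcafgdghfgec')
  2 → (3, 'aafeacdcaaeebcafgdghfgec')
  3 → (7, 'acdcaaeebcafgdghfgec')
  4 → (12, 'aeebcafgdghfgec')
  5 → (4, 'afeacdcaaeebcafgdghfgec')
  6 → (17, 'afgdghfgec')
  7 → (15, 'bcafgdghfgec')
  8 → (26, 'c')
  9 → (10, 'caaeebcafgdghfgec')
  10 → (16, 'cafgdghfgec')
  11 → (8, 'cdcaaeebcafgdghfgec')
  12 → (9, 'dcaaeebcafgdghfgec')
  13 → (20, 'dghfgec')
  14 → (6, 'eacdcaaeebcafgdghfgec')
  15 → (14, 'ebcafgdghfgec')
  16 → (25, 'ec')
  17 → (13, 'eebcafgdghfgec')
  18 → (5, 'feacdcaaeebcafgdghfgec')
  19 → (0, 'fgaaafeacdcaaeebcafgdghfgec')
  20 → (18, 'fgdghfgec')
  21 → (23, 'fgec')
  22 → (1, 'gaaafeacdcaaeebcafgdghfgec')
  23 → (19, 'gdghfgec')
  24 → (24, 'gec')
  25 → (21, 'ghfgec')
  26 → (22, 'hfgec')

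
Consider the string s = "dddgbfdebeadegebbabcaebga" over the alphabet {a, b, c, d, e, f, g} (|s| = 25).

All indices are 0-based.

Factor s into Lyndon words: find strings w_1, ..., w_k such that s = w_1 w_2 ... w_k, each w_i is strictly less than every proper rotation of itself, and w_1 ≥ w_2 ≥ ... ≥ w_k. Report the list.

emit factor 1: 'dddg' (i=0, period=4)
emit factor 2: 'bfde' (i=4, period=4)
emit factor 3: 'be' (i=8, period=2)
emit factor 4: 'adegebb' (i=10, period=7)
emit factor 5: 'abcaebg' (i=17, period=7)
emit factor 6: 'a' (i=24, period=1)

["dddg", "bfde", "be", "adegebb", "abcaebg", "a"]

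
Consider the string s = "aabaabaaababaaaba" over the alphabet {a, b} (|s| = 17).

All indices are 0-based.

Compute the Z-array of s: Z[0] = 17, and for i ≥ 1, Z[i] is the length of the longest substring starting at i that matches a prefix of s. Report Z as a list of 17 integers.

Z[0]=17
i=1: outside box; Z[1]=1 extend→box=[1,2)
i=2: outside box; Z[2]=0
i=3: outside box; Z[3]=5 extend→box=[3,8)
i=4: min(r-i=4, Z[1]=1)=1; Z[4]=1
i=5: min(r-i=3, Z[2]=0)=0; Z[5]=0
i=6: min(r-i=2, Z[3]=5)=2; Z[6]=2
i=7: min(r-i=1, Z[4]=1)=1; Z[7]=4 extend→box=[7,11)
i=8: min(r-i=3, Z[1]=1)=1; Z[8]=1
i=9: min(r-i=2, Z[2]=0)=0; Z[9]=0
i=10: min(r-i=1, Z[3]=5)=1; Z[10]=1
i=11: outside box; Z[11]=0
i=12: outside box; Z[12]=2 extend→box=[12,14)
i=13: min(r-i=1, Z[1]=1)=1; Z[13]=4 extend→box=[13,17)
i=14: min(r-i=3, Z[1]=1)=1; Z[14]=1
i=15: min(r-i=2, Z[2]=0)=0; Z[15]=0
i=16: min(r-i=1, Z[3]=5)=1; Z[16]=1

[17, 1, 0, 5, 1, 0, 2, 4, 1, 0, 1, 0, 2, 4, 1, 0, 1]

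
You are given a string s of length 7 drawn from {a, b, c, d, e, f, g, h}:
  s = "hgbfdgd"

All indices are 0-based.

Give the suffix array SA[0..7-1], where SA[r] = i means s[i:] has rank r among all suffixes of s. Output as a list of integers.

rank→(start, suffix):
  0 → (2, 'bfdgd')
  1 → (6, 'd')
  2 → (4, 'dgd')
  3 → (3, 'fdgd')
  4 → (1, 'gbfdgd')
  5 → (5, 'gd')
  6 → (0, 'hgbfdgd')

[2, 6, 4, 3, 1, 5, 0]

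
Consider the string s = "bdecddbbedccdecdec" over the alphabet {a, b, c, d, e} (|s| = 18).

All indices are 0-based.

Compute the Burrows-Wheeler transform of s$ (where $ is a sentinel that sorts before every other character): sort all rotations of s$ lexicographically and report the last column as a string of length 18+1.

rank  rotation             last
    0  $bdecddbbedccdecdec  c
    1  bbedccdecdec$bdecdd  d
    2  bdecddbbedccdecdec$  $
    3  bedccdecdec$bdecddb  b
    4  c$bdecddbbedccdecde  e
    5  ccdecdec$bdecddbbed  d
    6  cddbbedccdecdec$bde  e
    7  cdec$bdecddbbedccde  e
    8  cdecdec$bdecddbbedc  c
    9  dbbedccdecdec$bdecd  d
   10  dccdecdec$bdecddbbe  e
   11  ddbbedccdecdec$bdec  c
   12  dec$bdecddbbedccdec  c
   13  decddbbedccdecdec$b  b
   14  decdec$bdecddbbedcc  c
   15  ec$bdecddbbedccdecd  d
   16  ecddbbedccdecdec$bd  d
   17  ecdec$bdecddbbedccd  d
   18  edccdecdec$bdecddbb  b

cd$bedeecdeccbcdddb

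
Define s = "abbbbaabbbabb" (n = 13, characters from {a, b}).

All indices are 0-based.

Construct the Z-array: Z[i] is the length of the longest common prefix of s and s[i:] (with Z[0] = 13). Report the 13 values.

[13, 0, 0, 0, 0, 1, 4, 0, 0, 0, 3, 0, 0]

Z[0]=13
i=1: i≥r, start 0; Z[1]=0
i=2: i≥r, start 0; Z[2]=0
i=3: i≥r, start 0; Z[3]=0
i=4: i≥r, start 0; Z[4]=0
i=5: i≥r, start 0; Z[5]=1 grow→box=[5,6)
i=6: i≥r, start 0; Z[6]=4 grow→box=[6,10)
i=7: min(r-i=3, Z[1]=0)=0; Z[7]=0
i=8: min(r-i=2, Z[2]=0)=0; Z[8]=0
i=9: min(r-i=1, Z[3]=0)=0; Z[9]=0
i=10: i≥r, start 0; Z[10]=3 grow→box=[10,13)
i=11: min(r-i=2, Z[1]=0)=0; Z[11]=0
i=12: min(r-i=1, Z[2]=0)=0; Z[12]=0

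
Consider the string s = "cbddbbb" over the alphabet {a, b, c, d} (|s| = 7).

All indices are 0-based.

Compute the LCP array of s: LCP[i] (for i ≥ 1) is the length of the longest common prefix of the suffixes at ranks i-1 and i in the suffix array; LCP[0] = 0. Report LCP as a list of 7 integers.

rank→(start, suffix):
  0 → (6, 'b')
  1 → (5, 'bb')
  2 → (4, 'bbb')
  3 → (1, 'bddbbb')
  4 → (0, 'cbddbbb')
  5 → (3, 'dbbb')
  6 → (2, 'ddbbb')

SA = [6, 5, 4, 1, 0, 3, 2]
[i] adj suffixes → lcp
  [1] 6/5 → 1 ('b')
  [2] 5/4 → 2 ('bb')
  [3] 4/1 → 1 ('b')
  [4] 1/0 → 0 ('')
  [5] 0/3 → 0 ('')
  [6] 3/2 → 1 ('d')

[0, 1, 2, 1, 0, 0, 1]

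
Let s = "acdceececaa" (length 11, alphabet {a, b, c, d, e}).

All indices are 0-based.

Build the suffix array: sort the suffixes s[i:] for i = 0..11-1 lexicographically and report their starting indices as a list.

sorted suffixes:
  #0 SA[0]=10  'a'
  #1 SA[1]=9  'aa'
  #2 SA[2]=0  'acdceececaa'
  #3 SA[3]=8  'caa'
  #4 SA[4]=1  'cdceececaa'
  #5 SA[5]=6  'cecaa'
  #6 SA[6]=3  'ceececaa'
  #7 SA[7]=2  'dceececaa'
  #8 SA[8]=7  'ecaa'
  #9 SA[9]=5  'ececaa'
  #10 SA[10]=4  'eececaa'

[10, 9, 0, 8, 1, 6, 3, 2, 7, 5, 4]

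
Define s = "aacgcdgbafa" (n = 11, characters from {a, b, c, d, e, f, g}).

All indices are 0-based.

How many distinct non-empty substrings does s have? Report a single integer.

61

rank | idx | suffix
   0 |  10 | a
   1 |   0 | aacgcdgbafa
   2 |   1 | acgcdgbafa
   3 |   8 | afa
   4 |   7 | bafa
   5 |   4 | cdgbafa
   6 |   2 | cgcdgbafa
   7 |   5 | dgbafa
   8 |   9 | fa
   9 |   6 | gbafa
  10 |   3 | gcdgbafa

SA = [10, 0, 1, 8, 7, 4, 2, 5, 9, 6, 3]
i: (SA[i-1],SA[i]) lcp shared
  1: (10,0) 1 'a'
  2: (0,1) 1 'a'
  3: (1,8) 1 'a'
  4: (8,7) 0 ''
  5: (7,4) 0 ''
  6: (4,2) 1 'c'
  7: (2,5) 0 ''
  8: (5,9) 0 ''
  9: (9,6) 0 ''
  10: (6,3) 1 'g'

n(n+1)/2 = 11·12/2 = 66
Σ LCP = 0 + 1 + 1 + 1 + 0 + 0 + 1 + 0 + 0 + 0 + 1 = 5
distinct = 66 − 5 = 61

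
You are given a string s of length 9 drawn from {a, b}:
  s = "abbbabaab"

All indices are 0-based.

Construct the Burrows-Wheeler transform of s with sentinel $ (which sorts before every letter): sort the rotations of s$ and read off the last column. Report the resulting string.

rank  rotation    last
    0  $abbbabaab  b
    1  aab$abbbab  b
    2  ab$abbbaba  a
    3  abaab$abbb  b
    4  abbbabaab$  $
    5  b$abbbabaa  a
    6  baab$abbba  a
    7  babaab$abb  b
    8  bbabaab$ab  b
    9  bbbabaab$a  a

bbab$aabba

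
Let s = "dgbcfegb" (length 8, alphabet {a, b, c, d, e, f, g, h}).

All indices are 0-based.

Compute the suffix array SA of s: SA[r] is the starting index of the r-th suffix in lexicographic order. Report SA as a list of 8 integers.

[7, 2, 3, 0, 5, 4, 6, 1]

rank | idx | suffix
   0 |   7 | b
   1 |   2 | bcfegb
   2 |   3 | cfegb
   3 |   0 | dgbcfegb
   4 |   5 | egb
   5 |   4 | fegb
   6 |   6 | gb
   7 |   1 | gbcfegb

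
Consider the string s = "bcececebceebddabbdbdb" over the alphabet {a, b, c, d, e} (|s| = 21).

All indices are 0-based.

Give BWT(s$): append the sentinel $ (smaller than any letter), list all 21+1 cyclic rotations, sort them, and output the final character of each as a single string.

bdda$edbeeebbdbbbceccc

rank  rotation                last
    0  $bcececebceebddabbdbdb  b
    1  abbdbdb$bcececebceebdd  d
    2  b$bcececebceebddabbdbd  d
    3  bbdbdb$bcececebceebdda  a
    4  bcececebceebddabbdbdb$  $
    5  bceebddabbdbdb$bcecece  e
    6  bdb$bcececebceebddabbd  d
    7  bdbdb$bcececebceebddab  b
    8  bddabbdbdb$bcececebcee  e
    9  cebceebddabbdbdb$bcece  e
   10  cecebceebddabbdbdb$bce  e
   11  cececebceebddabbdbdb$b  b
   12  ceebddabbdbdb$bcececeb  b
   13  dabbdbdb$bcececebceebd  d
   14  db$bcececebceebddabbdb  b
   15  dbdb$bcececebceebddabb  b
   16  ddabbdbdb$bcececebceeb  b
   17  ebceebddabbdbdb$bcecec  c
   18  ebddabbdbdb$bcececebce  e
   19  ecebceebddabbdbdb$bcec  c
   20  ececebceebddabbdbdb$bc  c
   21  eebddabbdbdb$bcececebc  c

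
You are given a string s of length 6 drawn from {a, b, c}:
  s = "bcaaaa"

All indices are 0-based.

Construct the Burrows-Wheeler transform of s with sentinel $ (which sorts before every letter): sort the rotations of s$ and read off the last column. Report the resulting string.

aaaac$b

rank  rotation last
    0  $bcaaaa  a
    1  a$bcaaa  a
    2  aa$bcaa  a
    3  aaa$bca  a
    4  aaaa$bc  c
    5  bcaaaa$  $
    6  caaaa$b  b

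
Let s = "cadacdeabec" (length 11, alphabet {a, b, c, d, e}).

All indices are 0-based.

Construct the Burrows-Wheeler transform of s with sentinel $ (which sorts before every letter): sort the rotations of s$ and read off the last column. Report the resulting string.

rank  rotation      last
    0  $cadacdeabec  c
    1  abec$cadacde  e
    2  acdeabec$cad  d
    3  adacdeabec$c  c
    4  bec$cadacdea  a
    5  c$cadacdeabe  e
    6  cadacdeabec$  $
    7  cdeabec$cada  a
    8  dacdeabec$ca  a
    9  deabec$cadac  c
   10  eabec$cadacd  d
   11  ec$cadacdeab  b

cedcae$aacdb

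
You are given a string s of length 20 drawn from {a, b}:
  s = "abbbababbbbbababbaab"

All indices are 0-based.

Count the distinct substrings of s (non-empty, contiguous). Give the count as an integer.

rank→(start, suffix):
  0 → (17, 'aab')
  1 → (18, 'ab')
  2 → (12, 'ababbaab')
  3 → (4, 'ababbbbbababbaab')
  4 → (14, 'abbaab')
  5 → (0, 'abbbababbbbbababbaab')
  6 → (6, 'abbbbbababbaab')
  7 → (19, 'b')
  8 → (16, 'baab')
  9 → (11, 'bababbaab')
  10 → (3, 'bababbbbbababbaab')
  11 → (13, 'babbaab')
  12 → (5, 'babbbbbababbaab')
  13 → (15, 'bbaab')
  14 → (10, 'bbababbaab')
  15 → (2, 'bbababbbbbababbaab')
  16 → (9, 'bbbababbaab')
  17 → (1, 'bbbababbbbbababbaab')
  18 → (8, 'bbbbababbaab')
  19 → (7, 'bbbbbababbaab')

SA = [17, 18, 12, 4, 14, 0, 6, 19, 16, 11, 3, 13, 5, 15, 10, 2, 9, 1, 8, 7]
rank  pair      lcp
   1  s[17:],s[18:]  1  'a'
   2  s[18:],s[12:]  2  'ab'
   3  s[12:],s[4:]  5  'ababb'
   4  s[4:],s[14:]  2  'ab'
   5  s[14:],s[0:]  3  'abb'
   6  s[0:],s[6:]  4  'abbb'
   7  s[6:],s[19:]  0  ''
   8  s[19:],s[16:]  1  'b'
   9  s[16:],s[11:]  2  'ba'
  10  s[11:],s[3:]  6  'bababb'
  11  s[3:],s[13:]  3  'bab'
  12  s[13:],s[5:]  4  'babb'
  13  s[5:],s[15:]  1  'b'
  14  s[15:],s[10:]  3  'bba'
  15  s[10:],s[2:]  7  'bbababb'
  16  s[2:],s[9:]  2  'bb'
  17  s[9:],s[1:]  8  'bbbababb'
  18  s[1:],s[8:]  3  'bbb'
  19  s[8:],s[7:]  4  'bbbb'

n(n+1)/2 = 20·21/2 = 210
Σ LCP = 0 + 1 + 2 + 5 + 2 + 3 + 4 + 0 + 1 + 2 + 6 + 3 + 4 + 1 + 3 + 7 + 2 + 8 + 3 + 4 = 61
distinct = 210 − 61 = 149

149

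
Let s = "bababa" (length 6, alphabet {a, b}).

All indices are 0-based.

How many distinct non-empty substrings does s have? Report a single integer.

11

sorted suffixes:
  #0 SA[0]=5  'a'
  #1 SA[1]=3  'aba'
  #2 SA[2]=1  'ababa'
  #3 SA[3]=4  'ba'
  #4 SA[4]=2  'baba'
  #5 SA[5]=0  'bababa'

SA = [5, 3, 1, 4, 2, 0]
i: (SA[i-1],SA[i]) lcp shared
  1: (5,3) 1 'a'
  2: (3,1) 3 'aba'
  3: (1,4) 0 ''
  4: (4,2) 2 'ba'
  5: (2,0) 4 'baba'

n(n+1)/2 = 6·7/2 = 21
Σ LCP = 0 + 1 + 3 + 0 + 2 + 4 = 10
distinct = 21 − 10 = 11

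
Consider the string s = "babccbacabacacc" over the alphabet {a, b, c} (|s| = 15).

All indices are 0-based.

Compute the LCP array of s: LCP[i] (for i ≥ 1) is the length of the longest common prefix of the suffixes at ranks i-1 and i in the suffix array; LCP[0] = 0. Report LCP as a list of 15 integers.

[0, 2, 1, 3, 2, 0, 2, 4, 1, 0, 1, 2, 1, 1, 2]

sorted suffixes:
  #0 SA[0]=8  'abacacc'
  #1 SA[1]=1  'abccbacabacacc'
  #2 SA[2]=6  'acabacacc'
  #3 SA[3]=10  'acacc'
  #4 SA[4]=12  'acc'
  #5 SA[5]=0  'babccbacabacacc'
  #6 SA[6]=5  'bacabacacc'
  #7 SA[7]=9  'bacacc'
  #8 SA[8]=2  'bccbacabacacc'
  #9 SA[9]=14  'c'
  #10 SA[10]=7  'cabacacc'
  #11 SA[11]=11  'cacc'
  #12 SA[12]=4  'cbacabacacc'
  #13 SA[13]=13  'cc'
  #14 SA[14]=3  'ccbacabacacc'

SA = [8, 1, 6, 10, 12, 0, 5, 9, 2, 14, 7, 11, 4, 13, 3]
rank  pair      lcp
   1  s[8:],s[1:]  2  'ab'
   2  s[1:],s[6:]  1  'a'
   3  s[6:],s[10:]  3  'aca'
   4  s[10:],s[12:]  2  'ac'
   5  s[12:],s[0:]  0  ''
   6  s[0:],s[5:]  2  'ba'
   7  s[5:],s[9:]  4  'baca'
   8  s[9:],s[2:]  1  'b'
   9  s[2:],s[14:]  0  ''
  10  s[14:],s[7:]  1  'c'
  11  s[7:],s[11:]  2  'ca'
  12  s[11:],s[4:]  1  'c'
  13  s[4:],s[13:]  1  'c'
  14  s[13:],s[3:]  2  'cc'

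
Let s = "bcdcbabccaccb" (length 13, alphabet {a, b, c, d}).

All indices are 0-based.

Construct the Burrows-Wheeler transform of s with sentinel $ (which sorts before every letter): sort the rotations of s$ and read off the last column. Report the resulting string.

rank  rotation        last
    0  $bcdcbabccaccb  b
    1  abccaccb$bcdcb  b
    2  accb$bcdcbabcc  c
    3  b$bcdcbabccacc  c
    4  babccaccb$bcdc  c
    5  bccaccb$bcdcba  a
    6  bcdcbabccaccb$  $
    7  caccb$bcdcbabc  c
    8  cb$bcdcbabccac  c
    9  cbabccaccb$bcd  d
   10  ccaccb$bcdcbab  b
   11  ccb$bcdcbabcca  a
   12  cdcbabccaccb$b  b
   13  dcbabccaccb$bc  c

bbccca$ccdbabc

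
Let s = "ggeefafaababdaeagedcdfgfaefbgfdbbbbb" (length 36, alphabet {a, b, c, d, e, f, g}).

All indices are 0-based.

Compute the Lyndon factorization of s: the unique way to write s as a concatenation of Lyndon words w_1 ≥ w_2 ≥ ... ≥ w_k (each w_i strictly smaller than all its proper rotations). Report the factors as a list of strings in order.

["g", "g", "eef", "af", "aababdaeagedcdfgfaefbgfdbbbbb"]

emit factor 1: 'g' (i=0, period=1)
emit factor 2: 'g' (i=1, period=1)
emit factor 3: 'eef' (i=2, period=3)
emit factor 4: 'af' (i=5, period=2)
emit factor 5: 'aababdaeagedcdfgfaefbgfdbbbbb' (i=7, period=29)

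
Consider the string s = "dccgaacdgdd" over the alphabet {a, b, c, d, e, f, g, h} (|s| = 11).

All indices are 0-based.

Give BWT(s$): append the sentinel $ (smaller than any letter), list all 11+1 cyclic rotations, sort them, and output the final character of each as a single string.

rank  rotation      last
    0  $dccgaacdgdd  d
    1  aacdgdd$dccg  g
    2  acdgdd$dccga  a
    3  ccgaacdgdd$d  d
    4  cdgdd$dccgaa  a
    5  cgaacdgdd$dc  c
    6  d$dccgaacdgd  d
    7  dccgaacdgdd$  $
    8  dd$dccgaacdg  g
    9  dgdd$dccgaac  c
   10  gaacdgdd$dcc  c
   11  gdd$dccgaacd  d

dgadacd$gccd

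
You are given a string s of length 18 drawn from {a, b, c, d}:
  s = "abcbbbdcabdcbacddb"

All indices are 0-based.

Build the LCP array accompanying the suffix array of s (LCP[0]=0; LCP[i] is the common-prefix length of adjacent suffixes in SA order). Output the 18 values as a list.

[0, 2, 1, 0, 1, 1, 2, 1, 1, 3, 0, 1, 2, 1, 0, 1, 2, 1]

sorted suffixes:
  #0 SA[0]=0  'abcbbbdcabdcbacddb'
  #1 SA[1]=8  'abdcbacddb'
  #2 SA[2]=13  'acddb'
  #3 SA[3]=17  'b'
  #4 SA[4]=12  'bacddb'
  #5 SA[5]=3  'bbbdcabdcbacddb'
  #6 SA[6]=4  'bbdcabdcbacddb'
  #7 SA[7]=1  'bcbbbdcabdcbacddb'
  #8 SA[8]=5  'bdcabdcbacddb'
  #9 SA[9]=9  'bdcbacddb'
  #10 SA[10]=7  'cabdcbacddb'
  #11 SA[11]=11  'cbacddb'
  #12 SA[12]=2  'cbbbdcabdcbacddb'
  #13 SA[13]=14  'cddb'
  #14 SA[14]=16  'db'
  #15 SA[15]=6  'dcabdcbacddb'
  #16 SA[16]=10  'dcbacddb'
  #17 SA[17]=15  'ddb'

SA = [0, 8, 13, 17, 12, 3, 4, 1, 5, 9, 7, 11, 2, 14, 16, 6, 10, 15]
[i] adj suffixes → lcp
  [1] 0/8 → 2 ('ab')
  [2] 8/13 → 1 ('a')
  [3] 13/17 → 0 ('')
  [4] 17/12 → 1 ('b')
  [5] 12/3 → 1 ('b')
  [6] 3/4 → 2 ('bb')
  [7] 4/1 → 1 ('b')
  [8] 1/5 → 1 ('b')
  [9] 5/9 → 3 ('bdc')
  [10] 9/7 → 0 ('')
  [11] 7/11 → 1 ('c')
  [12] 11/2 → 2 ('cb')
  [13] 2/14 → 1 ('c')
  [14] 14/16 → 0 ('')
  [15] 16/6 → 1 ('d')
  [16] 6/10 → 2 ('dc')
  [17] 10/15 → 1 ('d')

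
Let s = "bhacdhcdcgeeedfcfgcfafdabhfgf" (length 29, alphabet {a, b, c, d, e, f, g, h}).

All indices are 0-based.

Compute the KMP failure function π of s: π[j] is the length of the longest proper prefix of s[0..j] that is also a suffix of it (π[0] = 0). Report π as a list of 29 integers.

[0, 0, 0, 0, 0, 0, 0, 0, 0, 0, 0, 0, 0, 0, 0, 0, 0, 0, 0, 0, 0, 0, 0, 0, 1, 2, 0, 0, 0]

π[0] = 0
j=1 s[j]='h': π[1]=0 (border '')
j=2 s[j]='a': π[2]=0 (border '')
j=3 s[j]='c': π[3]=0 (border '')
j=4 s[j]='d': π[4]=0 (border '')
j=5 s[j]='h': π[5]=0 (border '')
j=6 s[j]='c': π[6]=0 (border '')
j=7 s[j]='d': π[7]=0 (border '')
j=8 s[j]='c': π[8]=0 (border '')
j=9 s[j]='g': π[9]=0 (border '')
j=10 s[j]='e': π[10]=0 (border '')
j=11 s[j]='e': π[11]=0 (border '')
j=12 s[j]='e': π[12]=0 (border '')
j=13 s[j]='d': π[13]=0 (border '')
j=14 s[j]='f': π[14]=0 (border '')
j=15 s[j]='c': π[15]=0 (border '')
j=16 s[j]='f': π[16]=0 (border '')
j=17 s[j]='g': π[17]=0 (border '')
j=18 s[j]='c': π[18]=0 (border '')
j=19 s[j]='f': π[19]=0 (border '')
j=20 s[j]='a': π[20]=0 (border '')
j=21 s[j]='f': π[21]=0 (border '')
j=22 s[j]='d': π[22]=0 (border '')
j=23 s[j]='a': π[23]=0 (border '')
j=24 s[j]='b': π[24]=1 (border 'b')
j=25 s[j]='h': π[25]=2 (border 'bh')
j=26 s[j]='f': k: 2→0; π[26]=0 (border '')
j=27 s[j]='g': π[27]=0 (border '')
j=28 s[j]='f': π[28]=0 (border '')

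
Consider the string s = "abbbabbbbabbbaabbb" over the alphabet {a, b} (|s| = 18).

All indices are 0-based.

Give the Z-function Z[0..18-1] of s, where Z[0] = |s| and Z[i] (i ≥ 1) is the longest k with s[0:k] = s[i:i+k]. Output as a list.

Z[0]=18
i=1: fresh scan; Z[1]=0
i=2: fresh scan; Z[2]=0
i=3: fresh scan; Z[3]=0
i=4: fresh scan; Z[4]=4 grow→box=[4,8)
i=5: min(r-i=3, Z[1]=0)=0; Z[5]=0
i=6: min(r-i=2, Z[2]=0)=0; Z[6]=0
i=7: min(r-i=1, Z[3]=0)=0; Z[7]=0
i=8: fresh scan; Z[8]=0
i=9: fresh scan; Z[9]=5 grow→box=[9,14)
i=10: min(r-i=4, Z[1]=0)=0; Z[10]=0
i=11: min(r-i=3, Z[2]=0)=0; Z[11]=0
i=12: min(r-i=2, Z[3]=0)=0; Z[12]=0
i=13: min(r-i=1, Z[4]=4)=1; Z[13]=1
i=14: fresh scan; Z[14]=4 grow→box=[14,18)
i=15: min(r-i=3, Z[1]=0)=0; Z[15]=0
i=16: min(r-i=2, Z[2]=0)=0; Z[16]=0
i=17: min(r-i=1, Z[3]=0)=0; Z[17]=0

[18, 0, 0, 0, 4, 0, 0, 0, 0, 5, 0, 0, 0, 1, 4, 0, 0, 0]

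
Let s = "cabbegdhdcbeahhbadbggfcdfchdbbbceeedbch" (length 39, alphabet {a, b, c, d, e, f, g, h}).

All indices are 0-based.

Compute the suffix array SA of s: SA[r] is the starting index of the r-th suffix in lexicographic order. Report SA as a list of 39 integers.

sorted suffixes:
  #0 SA[0]=1  'abbegdhdcbeahhbadbggfcdfchdbbbceeedbch'
  #1 SA[1]=16  'adbggfcdfchdbbbceeedbch'
  #2 SA[2]=12  'ahhbadbggfcdfchdbbbceeedbch'
  #3 SA[3]=15  'badbggfcdfchdbbbceeedbch'
  #4 SA[4]=28  'bbbceeedbch'
  #5 SA[5]=29  'bbceeedbch'
  #6 SA[6]=2  'bbegdhdcbeahhbadbggfcdfchdbbbceeedbch'
  #7 SA[7]=30  'bceeedbch'
  #8 SA[8]=36  'bch'
  #9 SA[9]=10  'beahhbadbggfcdfchdbbbceeedbch'
  #10 SA[10]=3  'begdhdcbeahhbadbggfcdfchdbbbceeedbch'
  #11 SA[11]=18  'bggfcdfchdbbbceeedbch'
  #12 SA[12]=0  'cabbegdhdcbeahhbadbggfcdfchdbbbceeedbch'
  #13 SA[13]=9  'cbeahhbadbggfcdfchdbbbceeedbch'
  #14 SA[14]=22  'cdfchdbbbceeedbch'
  #15 SA[15]=31  'ceeedbch'
  #16 SA[16]=37  'ch'
  #17 SA[17]=25  'chdbbbceeedbch'
  #18 SA[18]=27  'dbbbceeedbch'
  #19 SA[19]=35  'dbch'
  #20 SA[20]=17  'dbggfcdfchdbbbceeedbch'
  #21 SA[21]=8  'dcbeahhbadbggfcdfchdbbbceeedbch'
  #22 SA[22]=23  'dfchdbbbceeedbch'
  #23 SA[23]=6  'dhdcbeahhbadbggfcdfchdbbbceeedbch'
  #24 SA[24]=11  'eahhbadbggfcdfchdbbbceeedbch'
  #25 SA[25]=34  'edbch'
  #26 SA[26]=33  'eedbch'
  #27 SA[27]=32  'eeedbch'
  #28 SA[28]=4  'egdhdcbeahhbadbggfcdfchdbbbceeedbch'
  #29 SA[29]=21  'fcdfchdbbbceeedbch'
  #30 SA[30]=24  'fchdbbbceeedbch'
  #31 SA[31]=5  'gdhdcbeahhbadbggfcdfchdbbbceeedbch'
  #32 SA[32]=20  'gfcdfchdbbbceeedbch'
  #33 SA[33]=19  'ggfcdfchdbbbceeedbch'
  #34 SA[34]=38  'h'
  #35 SA[35]=14  'hbadbggfcdfchdbbbceeedbch'
  #36 SA[36]=26  'hdbbbceeedbch'
  #37 SA[37]=7  'hdcbeahhbadbggfcdfchdbbbceeedbch'
  #38 SA[38]=13  'hhbadbggfcdfchdbbbceeedbch'

[1, 16, 12, 15, 28, 29, 2, 30, 36, 10, 3, 18, 0, 9, 22, 31, 37, 25, 27, 35, 17, 8, 23, 6, 11, 34, 33, 32, 4, 21, 24, 5, 20, 19, 38, 14, 26, 7, 13]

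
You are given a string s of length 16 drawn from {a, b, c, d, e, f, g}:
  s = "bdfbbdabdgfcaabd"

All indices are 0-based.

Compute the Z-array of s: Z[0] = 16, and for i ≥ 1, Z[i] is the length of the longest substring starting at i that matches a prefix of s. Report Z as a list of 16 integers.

[16, 0, 0, 1, 2, 0, 0, 2, 0, 0, 0, 0, 0, 0, 2, 0]

Z[0]=16
i=1: i≥r, start 0; Z[1]=0
i=2: i≥r, start 0; Z[2]=0
i=3: i≥r, start 0; Z[3]=1 scan→box=[3,4)
i=4: i≥r, start 0; Z[4]=2 scan→box=[4,6)
i=5: min(r-i=1, Z[1]=0)=0; Z[5]=0
i=6: i≥r, start 0; Z[6]=0
i=7: i≥r, start 0; Z[7]=2 scan→box=[7,9)
i=8: min(r-i=1, Z[1]=0)=0; Z[8]=0
i=9: i≥r, start 0; Z[9]=0
i=10: i≥r, start 0; Z[10]=0
i=11: i≥r, start 0; Z[11]=0
i=12: i≥r, start 0; Z[12]=0
i=13: i≥r, start 0; Z[13]=0
i=14: i≥r, start 0; Z[14]=2 scan→box=[14,16)
i=15: min(r-i=1, Z[1]=0)=0; Z[15]=0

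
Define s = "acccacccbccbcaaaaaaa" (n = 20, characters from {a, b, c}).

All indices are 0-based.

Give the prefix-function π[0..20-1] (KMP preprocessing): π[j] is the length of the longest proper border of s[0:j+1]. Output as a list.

π[0] = 0
j=1 s[j]='c': π[1]=0 (border '')
j=2 s[j]='c': π[2]=0 (border '')
j=3 s[j]='c': π[3]=0 (border '')
j=4 s[j]='a': π[4]=1 (border 'a')
j=5 s[j]='c': π[5]=2 (border 'ac')
j=6 s[j]='c': π[6]=3 (border 'acc')
j=7 s[j]='c': π[7]=4 (border 'accc')
j=8 s[j]='b': k: 4→0; π[8]=0 (border '')
j=9 s[j]='c': π[9]=0 (border '')
j=10 s[j]='c': π[10]=0 (border '')
j=11 s[j]='b': π[11]=0 (border '')
j=12 s[j]='c': π[12]=0 (border '')
j=13 s[j]='a': π[13]=1 (border 'a')
j=14 s[j]='a': k: 1→0; π[14]=1 (border 'a')
j=15 s[j]='a': k: 1→0; π[15]=1 (border 'a')
j=16 s[j]='a': k: 1→0; π[16]=1 (border 'a')
j=17 s[j]='a': k: 1→0; π[17]=1 (border 'a')
j=18 s[j]='a': k: 1→0; π[18]=1 (border 'a')
j=19 s[j]='a': k: 1→0; π[19]=1 (border 'a')

[0, 0, 0, 0, 1, 2, 3, 4, 0, 0, 0, 0, 0, 1, 1, 1, 1, 1, 1, 1]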